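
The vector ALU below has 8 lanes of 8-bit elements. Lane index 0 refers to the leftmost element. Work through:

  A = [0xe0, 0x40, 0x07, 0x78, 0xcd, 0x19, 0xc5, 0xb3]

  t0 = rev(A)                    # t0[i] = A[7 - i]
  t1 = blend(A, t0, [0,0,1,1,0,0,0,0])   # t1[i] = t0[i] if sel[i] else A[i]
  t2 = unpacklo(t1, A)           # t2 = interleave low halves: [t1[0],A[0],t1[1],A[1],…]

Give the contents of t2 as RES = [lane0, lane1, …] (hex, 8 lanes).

RES = [ 0xe0  0xe0  0x40  0x40  0x19  0x07  0xcd  0x78 ]

→ t0 |b3|c5|19|cd|78|07|40|e0|
→ t1 |e0|40|19|cd|cd|19|c5|b3|
→ t2 |e0|e0|40|40|19|07|cd|78|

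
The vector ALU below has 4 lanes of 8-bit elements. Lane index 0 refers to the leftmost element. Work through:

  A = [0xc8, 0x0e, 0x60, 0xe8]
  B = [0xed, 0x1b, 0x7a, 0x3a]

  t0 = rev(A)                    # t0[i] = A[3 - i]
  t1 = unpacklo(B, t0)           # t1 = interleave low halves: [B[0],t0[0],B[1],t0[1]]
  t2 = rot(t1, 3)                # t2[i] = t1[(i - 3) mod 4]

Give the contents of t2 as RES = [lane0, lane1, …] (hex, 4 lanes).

RES = [0xe8, 0x1b, 0x60, 0xed]

→ t0 |e8|60|0e|c8|
→ t1 |ed|e8|1b|60|
→ t2 |e8|1b|60|ed|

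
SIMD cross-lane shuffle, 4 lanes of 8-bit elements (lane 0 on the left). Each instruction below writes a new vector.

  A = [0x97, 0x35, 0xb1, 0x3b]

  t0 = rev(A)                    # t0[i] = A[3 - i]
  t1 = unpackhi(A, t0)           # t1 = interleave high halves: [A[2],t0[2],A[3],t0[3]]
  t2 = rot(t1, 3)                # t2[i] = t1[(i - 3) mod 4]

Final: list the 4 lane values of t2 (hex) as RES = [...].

  t0: 3b b1 35 97
  t1: b1 35 3b 97
  t2: 35 3b 97 b1

RES = [0x35, 0x3b, 0x97, 0xb1]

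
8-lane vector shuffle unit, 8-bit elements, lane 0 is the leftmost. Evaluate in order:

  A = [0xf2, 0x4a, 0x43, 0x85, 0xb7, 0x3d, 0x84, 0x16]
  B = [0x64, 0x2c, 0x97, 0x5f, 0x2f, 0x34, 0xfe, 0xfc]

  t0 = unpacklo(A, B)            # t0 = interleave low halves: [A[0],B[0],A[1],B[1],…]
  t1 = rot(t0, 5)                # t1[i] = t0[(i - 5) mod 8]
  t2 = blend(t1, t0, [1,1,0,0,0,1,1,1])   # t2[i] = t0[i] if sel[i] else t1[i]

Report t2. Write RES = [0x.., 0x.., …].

RES = [ 0xf2  0x64  0x97  0x85  0x5f  0x97  0x85  0x5f ]

  t0: f2 64 4a 2c 43 97 85 5f
  t1: 2c 43 97 85 5f f2 64 4a
  t2: f2 64 97 85 5f 97 85 5f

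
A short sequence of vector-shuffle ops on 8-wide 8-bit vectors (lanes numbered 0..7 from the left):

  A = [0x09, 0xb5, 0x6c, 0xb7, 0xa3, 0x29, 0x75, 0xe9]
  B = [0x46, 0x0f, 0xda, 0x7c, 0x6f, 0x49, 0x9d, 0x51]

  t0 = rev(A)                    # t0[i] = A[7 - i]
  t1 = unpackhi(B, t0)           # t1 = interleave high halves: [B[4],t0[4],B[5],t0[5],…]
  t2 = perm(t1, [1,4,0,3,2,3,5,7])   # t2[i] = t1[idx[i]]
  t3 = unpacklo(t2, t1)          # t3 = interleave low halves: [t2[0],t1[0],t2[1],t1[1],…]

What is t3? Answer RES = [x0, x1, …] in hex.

→ t0 |e9|75|29|a3|b7|6c|b5|09|
→ t1 |6f|b7|49|6c|9d|b5|51|09|
→ t2 |b7|9d|6f|6c|49|6c|b5|09|
→ t3 |b7|6f|9d|b7|6f|49|6c|6c|

RES = [ 0xb7  0x6f  0x9d  0xb7  0x6f  0x49  0x6c  0x6c ]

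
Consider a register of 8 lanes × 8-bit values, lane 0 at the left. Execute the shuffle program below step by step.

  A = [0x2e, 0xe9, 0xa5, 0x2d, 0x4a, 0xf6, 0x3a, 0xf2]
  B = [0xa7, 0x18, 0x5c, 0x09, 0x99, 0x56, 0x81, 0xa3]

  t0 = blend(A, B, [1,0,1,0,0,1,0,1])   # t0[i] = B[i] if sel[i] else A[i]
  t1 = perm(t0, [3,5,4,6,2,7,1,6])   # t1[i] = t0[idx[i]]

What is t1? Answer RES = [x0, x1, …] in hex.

  t0: a7 e9 5c 2d 4a 56 3a a3
  t1: 2d 56 4a 3a 5c a3 e9 3a

RES = [0x2d, 0x56, 0x4a, 0x3a, 0x5c, 0xa3, 0xe9, 0x3a]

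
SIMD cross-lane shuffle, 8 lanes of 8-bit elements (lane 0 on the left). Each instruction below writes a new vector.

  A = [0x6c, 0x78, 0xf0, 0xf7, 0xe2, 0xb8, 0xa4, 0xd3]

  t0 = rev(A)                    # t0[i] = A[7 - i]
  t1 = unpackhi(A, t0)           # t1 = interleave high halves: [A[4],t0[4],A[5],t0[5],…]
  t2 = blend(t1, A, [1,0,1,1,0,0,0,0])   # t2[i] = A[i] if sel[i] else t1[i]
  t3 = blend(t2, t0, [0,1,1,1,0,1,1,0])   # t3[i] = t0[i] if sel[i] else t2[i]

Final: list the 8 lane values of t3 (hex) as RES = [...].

  t0: d3 a4 b8 e2 f7 f0 78 6c
  t1: e2 f7 b8 f0 a4 78 d3 6c
  t2: 6c f7 f0 f7 a4 78 d3 6c
  t3: 6c a4 b8 e2 a4 f0 78 6c

RES = [ 0x6c  0xa4  0xb8  0xe2  0xa4  0xf0  0x78  0x6c ]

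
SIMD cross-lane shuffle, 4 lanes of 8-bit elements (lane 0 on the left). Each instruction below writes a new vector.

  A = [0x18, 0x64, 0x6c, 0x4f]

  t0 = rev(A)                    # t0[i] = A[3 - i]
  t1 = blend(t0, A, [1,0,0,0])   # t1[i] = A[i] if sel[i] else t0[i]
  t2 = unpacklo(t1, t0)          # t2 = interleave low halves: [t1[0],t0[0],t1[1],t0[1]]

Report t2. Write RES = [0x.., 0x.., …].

t0 = [0x4f, 0x6c, 0x64, 0x18]
t1 = [0x18, 0x6c, 0x64, 0x18]
t2 = [0x18, 0x4f, 0x6c, 0x6c]

RES = [ 0x18  0x4f  0x6c  0x6c ]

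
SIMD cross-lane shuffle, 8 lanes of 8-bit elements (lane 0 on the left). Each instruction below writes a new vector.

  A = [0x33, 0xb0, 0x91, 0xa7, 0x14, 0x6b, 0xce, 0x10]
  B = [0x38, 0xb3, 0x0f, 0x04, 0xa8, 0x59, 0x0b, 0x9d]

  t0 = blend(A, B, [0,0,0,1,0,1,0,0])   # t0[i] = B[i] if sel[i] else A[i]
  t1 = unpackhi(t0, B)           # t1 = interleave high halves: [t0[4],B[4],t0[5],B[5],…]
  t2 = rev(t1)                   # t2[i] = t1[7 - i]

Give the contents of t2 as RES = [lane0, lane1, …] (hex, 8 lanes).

  t0: 33 b0 91 04 14 59 ce 10
  t1: 14 a8 59 59 ce 0b 10 9d
  t2: 9d 10 0b ce 59 59 a8 14

RES = [ 0x9d  0x10  0x0b  0xce  0x59  0x59  0xa8  0x14 ]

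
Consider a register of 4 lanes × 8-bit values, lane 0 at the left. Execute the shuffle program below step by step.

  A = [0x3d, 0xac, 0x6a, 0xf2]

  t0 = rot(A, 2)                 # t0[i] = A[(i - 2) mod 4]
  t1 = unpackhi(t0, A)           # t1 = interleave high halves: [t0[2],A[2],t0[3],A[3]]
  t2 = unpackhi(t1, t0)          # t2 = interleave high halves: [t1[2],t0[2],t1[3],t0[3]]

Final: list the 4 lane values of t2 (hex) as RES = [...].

RES = [ 0xac  0x3d  0xf2  0xac ]

t0 = [0x6a, 0xf2, 0x3d, 0xac]
t1 = [0x3d, 0x6a, 0xac, 0xf2]
t2 = [0xac, 0x3d, 0xf2, 0xac]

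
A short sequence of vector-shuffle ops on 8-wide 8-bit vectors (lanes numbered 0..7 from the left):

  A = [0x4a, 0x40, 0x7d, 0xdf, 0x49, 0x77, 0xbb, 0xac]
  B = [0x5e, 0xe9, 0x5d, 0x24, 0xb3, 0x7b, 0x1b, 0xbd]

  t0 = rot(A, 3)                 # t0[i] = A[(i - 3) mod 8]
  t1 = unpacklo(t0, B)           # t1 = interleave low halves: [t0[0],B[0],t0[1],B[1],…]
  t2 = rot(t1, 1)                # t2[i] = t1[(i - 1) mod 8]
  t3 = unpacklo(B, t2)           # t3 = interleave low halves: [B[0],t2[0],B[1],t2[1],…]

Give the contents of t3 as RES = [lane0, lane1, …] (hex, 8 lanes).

→ t0 |77|bb|ac|4a|40|7d|df|49|
→ t1 |77|5e|bb|e9|ac|5d|4a|24|
→ t2 |24|77|5e|bb|e9|ac|5d|4a|
→ t3 |5e|24|e9|77|5d|5e|24|bb|

RES = [ 0x5e  0x24  0xe9  0x77  0x5d  0x5e  0x24  0xbb ]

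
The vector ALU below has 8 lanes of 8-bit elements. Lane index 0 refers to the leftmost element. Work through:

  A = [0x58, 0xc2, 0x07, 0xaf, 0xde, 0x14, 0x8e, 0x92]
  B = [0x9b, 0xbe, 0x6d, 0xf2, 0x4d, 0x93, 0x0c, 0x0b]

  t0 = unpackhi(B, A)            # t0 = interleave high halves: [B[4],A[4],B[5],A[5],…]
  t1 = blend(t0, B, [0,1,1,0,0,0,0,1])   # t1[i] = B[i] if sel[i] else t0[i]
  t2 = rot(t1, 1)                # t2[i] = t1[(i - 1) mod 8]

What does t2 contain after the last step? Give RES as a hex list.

RES = [ 0x0b  0x4d  0xbe  0x6d  0x14  0x0c  0x8e  0x0b ]

t0 = [0x4d, 0xde, 0x93, 0x14, 0x0c, 0x8e, 0x0b, 0x92]
t1 = [0x4d, 0xbe, 0x6d, 0x14, 0x0c, 0x8e, 0x0b, 0x0b]
t2 = [0x0b, 0x4d, 0xbe, 0x6d, 0x14, 0x0c, 0x8e, 0x0b]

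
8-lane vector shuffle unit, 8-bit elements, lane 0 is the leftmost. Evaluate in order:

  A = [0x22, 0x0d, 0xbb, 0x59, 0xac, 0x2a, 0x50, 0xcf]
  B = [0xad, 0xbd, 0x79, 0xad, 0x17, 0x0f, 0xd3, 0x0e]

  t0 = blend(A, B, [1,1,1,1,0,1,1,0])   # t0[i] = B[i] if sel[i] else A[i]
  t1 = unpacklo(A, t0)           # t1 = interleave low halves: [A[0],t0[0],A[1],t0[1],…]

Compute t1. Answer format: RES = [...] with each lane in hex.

RES = [0x22, 0xad, 0x0d, 0xbd, 0xbb, 0x79, 0x59, 0xad]

t0 = [0xad, 0xbd, 0x79, 0xad, 0xac, 0x0f, 0xd3, 0xcf]
t1 = [0x22, 0xad, 0x0d, 0xbd, 0xbb, 0x79, 0x59, 0xad]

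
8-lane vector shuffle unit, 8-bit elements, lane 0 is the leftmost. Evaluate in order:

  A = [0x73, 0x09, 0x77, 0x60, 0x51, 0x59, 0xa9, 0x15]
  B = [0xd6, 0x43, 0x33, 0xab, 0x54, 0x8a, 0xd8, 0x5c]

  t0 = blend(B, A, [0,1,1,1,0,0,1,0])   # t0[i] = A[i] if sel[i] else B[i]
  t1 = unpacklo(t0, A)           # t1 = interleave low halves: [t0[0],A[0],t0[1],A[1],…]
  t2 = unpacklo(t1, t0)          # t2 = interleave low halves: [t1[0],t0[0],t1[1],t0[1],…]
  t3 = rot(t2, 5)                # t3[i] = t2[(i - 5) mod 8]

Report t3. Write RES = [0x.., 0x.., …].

t0 = [0xd6, 0x09, 0x77, 0x60, 0x54, 0x8a, 0xa9, 0x5c]
t1 = [0xd6, 0x73, 0x09, 0x09, 0x77, 0x77, 0x60, 0x60]
t2 = [0xd6, 0xd6, 0x73, 0x09, 0x09, 0x77, 0x09, 0x60]
t3 = [0x09, 0x09, 0x77, 0x09, 0x60, 0xd6, 0xd6, 0x73]

RES = [ 0x09  0x09  0x77  0x09  0x60  0xd6  0xd6  0x73 ]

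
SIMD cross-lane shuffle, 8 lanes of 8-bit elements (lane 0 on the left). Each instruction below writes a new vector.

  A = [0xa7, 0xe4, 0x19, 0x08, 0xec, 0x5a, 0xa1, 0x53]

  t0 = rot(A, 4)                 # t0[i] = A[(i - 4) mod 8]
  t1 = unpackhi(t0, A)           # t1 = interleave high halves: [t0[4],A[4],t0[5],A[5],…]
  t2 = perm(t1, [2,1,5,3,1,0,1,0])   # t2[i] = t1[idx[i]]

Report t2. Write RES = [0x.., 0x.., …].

→ t0 |ec|5a|a1|53|a7|e4|19|08|
→ t1 |a7|ec|e4|5a|19|a1|08|53|
→ t2 |e4|ec|a1|5a|ec|a7|ec|a7|

RES = [ 0xe4  0xec  0xa1  0x5a  0xec  0xa7  0xec  0xa7 ]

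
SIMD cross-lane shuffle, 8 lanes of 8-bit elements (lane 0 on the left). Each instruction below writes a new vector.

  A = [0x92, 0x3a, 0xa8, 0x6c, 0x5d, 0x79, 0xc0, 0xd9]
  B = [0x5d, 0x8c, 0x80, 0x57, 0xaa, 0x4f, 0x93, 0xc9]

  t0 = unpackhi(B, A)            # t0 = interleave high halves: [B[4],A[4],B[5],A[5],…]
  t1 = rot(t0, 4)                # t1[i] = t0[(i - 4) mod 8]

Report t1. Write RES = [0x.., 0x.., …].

RES = [ 0x93  0xc0  0xc9  0xd9  0xaa  0x5d  0x4f  0x79 ]

→ t0 |aa|5d|4f|79|93|c0|c9|d9|
→ t1 |93|c0|c9|d9|aa|5d|4f|79|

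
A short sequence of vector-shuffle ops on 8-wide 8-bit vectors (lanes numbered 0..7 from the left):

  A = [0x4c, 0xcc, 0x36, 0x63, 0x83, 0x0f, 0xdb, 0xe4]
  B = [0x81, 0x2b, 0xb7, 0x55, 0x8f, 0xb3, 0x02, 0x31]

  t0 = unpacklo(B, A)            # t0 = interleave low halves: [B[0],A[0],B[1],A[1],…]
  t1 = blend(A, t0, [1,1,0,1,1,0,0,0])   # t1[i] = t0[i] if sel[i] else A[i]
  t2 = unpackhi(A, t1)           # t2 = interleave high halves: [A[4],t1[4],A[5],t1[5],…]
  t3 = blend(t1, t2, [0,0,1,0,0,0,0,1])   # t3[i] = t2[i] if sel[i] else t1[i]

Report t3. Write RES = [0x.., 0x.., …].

RES = [ 0x81  0x4c  0x0f  0xcc  0xb7  0x0f  0xdb  0xe4 ]

  t0: 81 4c 2b cc b7 36 55 63
  t1: 81 4c 36 cc b7 0f db e4
  t2: 83 b7 0f 0f db db e4 e4
  t3: 81 4c 0f cc b7 0f db e4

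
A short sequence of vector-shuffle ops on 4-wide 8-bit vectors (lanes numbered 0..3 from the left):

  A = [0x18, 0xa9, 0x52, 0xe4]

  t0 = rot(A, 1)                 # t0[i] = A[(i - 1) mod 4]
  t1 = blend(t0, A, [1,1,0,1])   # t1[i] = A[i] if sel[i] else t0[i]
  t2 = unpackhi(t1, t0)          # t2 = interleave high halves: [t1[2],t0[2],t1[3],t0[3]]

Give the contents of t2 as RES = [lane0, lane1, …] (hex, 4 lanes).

  t0: e4 18 a9 52
  t1: 18 a9 a9 e4
  t2: a9 a9 e4 52

RES = [0xa9, 0xa9, 0xe4, 0x52]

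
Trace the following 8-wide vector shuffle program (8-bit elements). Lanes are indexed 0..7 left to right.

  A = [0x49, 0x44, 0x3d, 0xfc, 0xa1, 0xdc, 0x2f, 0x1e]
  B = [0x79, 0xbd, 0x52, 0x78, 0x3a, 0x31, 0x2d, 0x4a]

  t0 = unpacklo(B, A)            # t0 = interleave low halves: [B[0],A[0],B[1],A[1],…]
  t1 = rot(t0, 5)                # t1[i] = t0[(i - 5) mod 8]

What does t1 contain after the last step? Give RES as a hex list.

  t0: 79 49 bd 44 52 3d 78 fc
  t1: 44 52 3d 78 fc 79 49 bd

RES = [ 0x44  0x52  0x3d  0x78  0xfc  0x79  0x49  0xbd ]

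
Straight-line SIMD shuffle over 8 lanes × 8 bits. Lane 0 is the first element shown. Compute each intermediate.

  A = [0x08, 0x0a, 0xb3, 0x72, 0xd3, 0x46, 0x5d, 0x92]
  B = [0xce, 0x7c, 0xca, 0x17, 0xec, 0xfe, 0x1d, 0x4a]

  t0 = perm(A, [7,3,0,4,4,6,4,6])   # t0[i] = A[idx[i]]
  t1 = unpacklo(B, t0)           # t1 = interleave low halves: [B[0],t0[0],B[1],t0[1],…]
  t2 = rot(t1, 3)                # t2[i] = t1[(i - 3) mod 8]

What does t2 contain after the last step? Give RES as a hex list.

RES = [0x08, 0x17, 0xd3, 0xce, 0x92, 0x7c, 0x72, 0xca]

→ t0 |92|72|08|d3|d3|5d|d3|5d|
→ t1 |ce|92|7c|72|ca|08|17|d3|
→ t2 |08|17|d3|ce|92|7c|72|ca|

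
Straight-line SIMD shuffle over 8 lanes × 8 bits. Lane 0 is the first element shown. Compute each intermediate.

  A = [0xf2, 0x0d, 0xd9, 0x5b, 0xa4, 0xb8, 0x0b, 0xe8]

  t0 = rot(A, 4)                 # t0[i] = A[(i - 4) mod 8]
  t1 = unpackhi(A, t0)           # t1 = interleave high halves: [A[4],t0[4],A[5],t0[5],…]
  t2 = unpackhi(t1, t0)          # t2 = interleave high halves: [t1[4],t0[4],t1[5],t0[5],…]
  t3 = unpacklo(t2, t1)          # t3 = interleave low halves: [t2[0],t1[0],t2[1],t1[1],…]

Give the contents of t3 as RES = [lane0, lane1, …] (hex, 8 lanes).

RES = [ 0x0b  0xa4  0xf2  0xf2  0xd9  0xb8  0x0d  0x0d ]

→ t0 |a4|b8|0b|e8|f2|0d|d9|5b|
→ t1 |a4|f2|b8|0d|0b|d9|e8|5b|
→ t2 |0b|f2|d9|0d|e8|d9|5b|5b|
→ t3 |0b|a4|f2|f2|d9|b8|0d|0d|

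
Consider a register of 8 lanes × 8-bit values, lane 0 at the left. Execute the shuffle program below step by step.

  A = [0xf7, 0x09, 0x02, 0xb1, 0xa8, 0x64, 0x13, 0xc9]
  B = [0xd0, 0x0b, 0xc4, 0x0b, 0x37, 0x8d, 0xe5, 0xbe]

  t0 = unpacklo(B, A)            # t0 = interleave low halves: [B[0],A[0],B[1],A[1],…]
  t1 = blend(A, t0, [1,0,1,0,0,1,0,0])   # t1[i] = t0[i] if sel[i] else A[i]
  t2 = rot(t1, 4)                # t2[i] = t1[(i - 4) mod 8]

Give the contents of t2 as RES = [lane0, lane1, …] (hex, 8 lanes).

→ t0 |d0|f7|0b|09|c4|02|0b|b1|
→ t1 |d0|09|0b|b1|a8|02|13|c9|
→ t2 |a8|02|13|c9|d0|09|0b|b1|

RES = [ 0xa8  0x02  0x13  0xc9  0xd0  0x09  0x0b  0xb1 ]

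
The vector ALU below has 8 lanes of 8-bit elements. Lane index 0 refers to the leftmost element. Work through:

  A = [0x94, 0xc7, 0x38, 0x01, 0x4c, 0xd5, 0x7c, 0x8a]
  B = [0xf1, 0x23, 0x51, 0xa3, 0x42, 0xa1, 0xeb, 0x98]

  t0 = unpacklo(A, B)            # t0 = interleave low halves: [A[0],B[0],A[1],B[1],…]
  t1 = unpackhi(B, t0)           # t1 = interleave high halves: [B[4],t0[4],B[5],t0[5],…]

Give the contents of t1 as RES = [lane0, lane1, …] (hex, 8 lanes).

t0 = [0x94, 0xf1, 0xc7, 0x23, 0x38, 0x51, 0x01, 0xa3]
t1 = [0x42, 0x38, 0xa1, 0x51, 0xeb, 0x01, 0x98, 0xa3]

RES = [ 0x42  0x38  0xa1  0x51  0xeb  0x01  0x98  0xa3 ]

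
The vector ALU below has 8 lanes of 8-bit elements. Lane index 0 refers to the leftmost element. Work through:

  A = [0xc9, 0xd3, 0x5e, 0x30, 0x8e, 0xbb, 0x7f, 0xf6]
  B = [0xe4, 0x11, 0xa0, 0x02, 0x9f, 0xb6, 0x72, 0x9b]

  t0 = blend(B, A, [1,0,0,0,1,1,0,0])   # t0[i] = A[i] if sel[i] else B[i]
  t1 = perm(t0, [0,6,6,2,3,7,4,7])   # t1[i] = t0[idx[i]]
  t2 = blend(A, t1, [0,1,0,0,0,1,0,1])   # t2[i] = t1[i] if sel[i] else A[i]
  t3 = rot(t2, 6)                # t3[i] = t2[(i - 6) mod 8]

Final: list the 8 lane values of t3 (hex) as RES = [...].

RES = [ 0x5e  0x30  0x8e  0x9b  0x7f  0x9b  0xc9  0x72 ]

  t0: c9 11 a0 02 8e bb 72 9b
  t1: c9 72 72 a0 02 9b 8e 9b
  t2: c9 72 5e 30 8e 9b 7f 9b
  t3: 5e 30 8e 9b 7f 9b c9 72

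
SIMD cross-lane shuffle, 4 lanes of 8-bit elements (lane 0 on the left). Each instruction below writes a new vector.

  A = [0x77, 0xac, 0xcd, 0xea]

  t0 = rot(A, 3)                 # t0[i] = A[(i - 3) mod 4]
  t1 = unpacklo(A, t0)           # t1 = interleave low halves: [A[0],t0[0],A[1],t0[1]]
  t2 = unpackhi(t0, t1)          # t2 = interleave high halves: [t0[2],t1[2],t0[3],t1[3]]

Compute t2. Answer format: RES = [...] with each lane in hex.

RES = [0xea, 0xac, 0x77, 0xcd]

t0 = [0xac, 0xcd, 0xea, 0x77]
t1 = [0x77, 0xac, 0xac, 0xcd]
t2 = [0xea, 0xac, 0x77, 0xcd]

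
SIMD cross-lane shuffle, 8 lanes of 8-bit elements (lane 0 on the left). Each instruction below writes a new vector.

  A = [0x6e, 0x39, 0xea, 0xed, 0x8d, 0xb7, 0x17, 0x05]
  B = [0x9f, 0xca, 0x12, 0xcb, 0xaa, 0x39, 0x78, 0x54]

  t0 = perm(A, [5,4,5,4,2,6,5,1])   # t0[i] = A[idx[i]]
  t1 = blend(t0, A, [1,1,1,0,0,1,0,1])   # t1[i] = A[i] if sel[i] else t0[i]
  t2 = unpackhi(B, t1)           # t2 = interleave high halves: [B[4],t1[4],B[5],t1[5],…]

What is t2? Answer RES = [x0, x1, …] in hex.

RES = [ 0xaa  0xea  0x39  0xb7  0x78  0xb7  0x54  0x05 ]

→ t0 |b7|8d|b7|8d|ea|17|b7|39|
→ t1 |6e|39|ea|8d|ea|b7|b7|05|
→ t2 |aa|ea|39|b7|78|b7|54|05|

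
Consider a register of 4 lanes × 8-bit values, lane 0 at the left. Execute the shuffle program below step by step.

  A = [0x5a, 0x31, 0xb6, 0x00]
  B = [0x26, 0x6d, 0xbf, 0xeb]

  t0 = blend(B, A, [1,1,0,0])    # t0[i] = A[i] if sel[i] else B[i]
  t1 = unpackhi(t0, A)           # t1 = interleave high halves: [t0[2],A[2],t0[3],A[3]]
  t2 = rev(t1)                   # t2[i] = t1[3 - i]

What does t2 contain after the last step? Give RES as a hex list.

t0 = [0x5a, 0x31, 0xbf, 0xeb]
t1 = [0xbf, 0xb6, 0xeb, 0x00]
t2 = [0x00, 0xeb, 0xb6, 0xbf]

RES = [ 0x00  0xeb  0xb6  0xbf ]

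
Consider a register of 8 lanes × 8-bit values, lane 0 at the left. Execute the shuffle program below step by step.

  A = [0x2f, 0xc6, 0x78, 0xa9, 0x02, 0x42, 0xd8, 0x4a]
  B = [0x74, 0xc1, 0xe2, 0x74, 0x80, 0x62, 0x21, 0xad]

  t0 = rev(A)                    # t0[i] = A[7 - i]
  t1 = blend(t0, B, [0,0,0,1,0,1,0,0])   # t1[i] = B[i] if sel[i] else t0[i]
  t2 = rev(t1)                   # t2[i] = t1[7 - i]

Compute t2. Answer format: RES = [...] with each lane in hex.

RES = [0x2f, 0xc6, 0x62, 0xa9, 0x74, 0x42, 0xd8, 0x4a]

  t0: 4a d8 42 02 a9 78 c6 2f
  t1: 4a d8 42 74 a9 62 c6 2f
  t2: 2f c6 62 a9 74 42 d8 4a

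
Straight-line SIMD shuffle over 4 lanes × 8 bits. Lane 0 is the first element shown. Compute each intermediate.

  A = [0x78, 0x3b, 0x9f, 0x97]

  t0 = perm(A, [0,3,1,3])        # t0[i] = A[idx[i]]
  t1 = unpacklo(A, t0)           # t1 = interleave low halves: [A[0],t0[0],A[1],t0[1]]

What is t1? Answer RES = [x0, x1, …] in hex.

RES = [0x78, 0x78, 0x3b, 0x97]

→ t0 |78|97|3b|97|
→ t1 |78|78|3b|97|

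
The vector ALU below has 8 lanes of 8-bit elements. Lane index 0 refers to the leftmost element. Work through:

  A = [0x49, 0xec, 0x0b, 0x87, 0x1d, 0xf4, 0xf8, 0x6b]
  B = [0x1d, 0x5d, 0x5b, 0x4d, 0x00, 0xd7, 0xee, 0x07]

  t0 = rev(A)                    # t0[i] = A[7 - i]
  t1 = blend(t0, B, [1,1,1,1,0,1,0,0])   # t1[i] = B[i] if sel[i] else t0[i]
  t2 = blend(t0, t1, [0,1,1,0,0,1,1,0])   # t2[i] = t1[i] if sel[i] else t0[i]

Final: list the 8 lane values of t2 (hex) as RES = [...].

RES = [0x6b, 0x5d, 0x5b, 0x1d, 0x87, 0xd7, 0xec, 0x49]

→ t0 |6b|f8|f4|1d|87|0b|ec|49|
→ t1 |1d|5d|5b|4d|87|d7|ec|49|
→ t2 |6b|5d|5b|1d|87|d7|ec|49|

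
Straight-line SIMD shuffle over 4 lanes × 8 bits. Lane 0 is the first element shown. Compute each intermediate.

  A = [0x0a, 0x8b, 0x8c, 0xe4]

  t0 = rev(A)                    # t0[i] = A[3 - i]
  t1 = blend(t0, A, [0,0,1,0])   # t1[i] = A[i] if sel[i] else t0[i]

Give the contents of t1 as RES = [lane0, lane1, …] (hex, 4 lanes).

  t0: e4 8c 8b 0a
  t1: e4 8c 8c 0a

RES = [0xe4, 0x8c, 0x8c, 0x0a]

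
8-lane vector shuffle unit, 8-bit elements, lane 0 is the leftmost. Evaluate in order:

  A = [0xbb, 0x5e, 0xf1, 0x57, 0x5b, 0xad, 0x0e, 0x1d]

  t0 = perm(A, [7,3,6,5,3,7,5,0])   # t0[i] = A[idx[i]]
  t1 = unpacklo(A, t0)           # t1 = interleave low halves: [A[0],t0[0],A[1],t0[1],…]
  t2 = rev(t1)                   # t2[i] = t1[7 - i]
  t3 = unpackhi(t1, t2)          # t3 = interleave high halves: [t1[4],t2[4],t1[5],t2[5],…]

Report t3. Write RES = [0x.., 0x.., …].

RES = [ 0xf1  0x57  0x0e  0x5e  0x57  0x1d  0xad  0xbb ]

  t0: 1d 57 0e ad 57 1d ad bb
  t1: bb 1d 5e 57 f1 0e 57 ad
  t2: ad 57 0e f1 57 5e 1d bb
  t3: f1 57 0e 5e 57 1d ad bb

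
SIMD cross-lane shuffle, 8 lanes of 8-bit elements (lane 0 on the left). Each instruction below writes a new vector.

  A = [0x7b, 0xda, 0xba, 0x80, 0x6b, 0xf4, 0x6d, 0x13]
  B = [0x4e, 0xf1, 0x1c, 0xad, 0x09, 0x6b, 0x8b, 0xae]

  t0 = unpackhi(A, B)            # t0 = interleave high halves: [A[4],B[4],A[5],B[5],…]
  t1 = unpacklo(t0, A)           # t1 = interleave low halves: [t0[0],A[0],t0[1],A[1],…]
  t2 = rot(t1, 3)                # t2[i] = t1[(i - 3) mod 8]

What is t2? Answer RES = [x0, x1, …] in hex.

→ t0 |6b|09|f4|6b|6d|8b|13|ae|
→ t1 |6b|7b|09|da|f4|ba|6b|80|
→ t2 |ba|6b|80|6b|7b|09|da|f4|

RES = [ 0xba  0x6b  0x80  0x6b  0x7b  0x09  0xda  0xf4 ]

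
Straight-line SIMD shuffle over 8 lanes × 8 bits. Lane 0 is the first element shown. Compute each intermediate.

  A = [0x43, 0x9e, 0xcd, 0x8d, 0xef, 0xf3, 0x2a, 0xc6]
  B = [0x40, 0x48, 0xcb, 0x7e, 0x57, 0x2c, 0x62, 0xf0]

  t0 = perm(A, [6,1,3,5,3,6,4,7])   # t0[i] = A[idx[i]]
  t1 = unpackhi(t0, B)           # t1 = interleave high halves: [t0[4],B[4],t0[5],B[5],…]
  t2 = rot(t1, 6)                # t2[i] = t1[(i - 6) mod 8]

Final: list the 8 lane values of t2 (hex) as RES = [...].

RES = [0x2a, 0x2c, 0xef, 0x62, 0xc6, 0xf0, 0x8d, 0x57]

→ t0 |2a|9e|8d|f3|8d|2a|ef|c6|
→ t1 |8d|57|2a|2c|ef|62|c6|f0|
→ t2 |2a|2c|ef|62|c6|f0|8d|57|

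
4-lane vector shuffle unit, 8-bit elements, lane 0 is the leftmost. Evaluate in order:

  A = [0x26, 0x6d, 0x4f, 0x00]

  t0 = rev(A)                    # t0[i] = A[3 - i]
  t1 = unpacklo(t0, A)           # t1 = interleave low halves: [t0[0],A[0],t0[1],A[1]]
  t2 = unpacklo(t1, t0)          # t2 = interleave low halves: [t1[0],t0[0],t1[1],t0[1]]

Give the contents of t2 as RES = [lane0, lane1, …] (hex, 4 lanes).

→ t0 |00|4f|6d|26|
→ t1 |00|26|4f|6d|
→ t2 |00|00|26|4f|

RES = [0x00, 0x00, 0x26, 0x4f]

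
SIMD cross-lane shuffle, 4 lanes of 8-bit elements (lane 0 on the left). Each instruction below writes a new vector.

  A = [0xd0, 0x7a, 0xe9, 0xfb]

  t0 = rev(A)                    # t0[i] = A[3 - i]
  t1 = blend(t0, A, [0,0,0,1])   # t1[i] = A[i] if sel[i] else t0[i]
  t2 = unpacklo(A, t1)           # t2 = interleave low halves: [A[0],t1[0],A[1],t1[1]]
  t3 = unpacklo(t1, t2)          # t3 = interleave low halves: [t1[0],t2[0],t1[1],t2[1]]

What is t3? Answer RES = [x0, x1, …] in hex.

RES = [ 0xfb  0xd0  0xe9  0xfb ]

  t0: fb e9 7a d0
  t1: fb e9 7a fb
  t2: d0 fb 7a e9
  t3: fb d0 e9 fb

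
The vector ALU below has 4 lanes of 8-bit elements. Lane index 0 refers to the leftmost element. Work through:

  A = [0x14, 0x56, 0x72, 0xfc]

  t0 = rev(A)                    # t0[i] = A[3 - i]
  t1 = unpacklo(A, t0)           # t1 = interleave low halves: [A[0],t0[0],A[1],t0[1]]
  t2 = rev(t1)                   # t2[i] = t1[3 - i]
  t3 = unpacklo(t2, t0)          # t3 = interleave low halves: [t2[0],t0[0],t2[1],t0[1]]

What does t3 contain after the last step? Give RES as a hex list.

  t0: fc 72 56 14
  t1: 14 fc 56 72
  t2: 72 56 fc 14
  t3: 72 fc 56 72

RES = [0x72, 0xfc, 0x56, 0x72]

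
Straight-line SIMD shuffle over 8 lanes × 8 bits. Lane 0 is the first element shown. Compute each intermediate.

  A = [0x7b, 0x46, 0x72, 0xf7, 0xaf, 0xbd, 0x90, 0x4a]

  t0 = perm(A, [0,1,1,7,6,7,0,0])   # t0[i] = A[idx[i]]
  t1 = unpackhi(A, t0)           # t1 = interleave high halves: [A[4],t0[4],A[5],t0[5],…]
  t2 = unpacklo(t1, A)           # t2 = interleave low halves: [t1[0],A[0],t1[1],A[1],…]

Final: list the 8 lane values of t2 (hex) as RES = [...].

t0 = [0x7b, 0x46, 0x46, 0x4a, 0x90, 0x4a, 0x7b, 0x7b]
t1 = [0xaf, 0x90, 0xbd, 0x4a, 0x90, 0x7b, 0x4a, 0x7b]
t2 = [0xaf, 0x7b, 0x90, 0x46, 0xbd, 0x72, 0x4a, 0xf7]

RES = [0xaf, 0x7b, 0x90, 0x46, 0xbd, 0x72, 0x4a, 0xf7]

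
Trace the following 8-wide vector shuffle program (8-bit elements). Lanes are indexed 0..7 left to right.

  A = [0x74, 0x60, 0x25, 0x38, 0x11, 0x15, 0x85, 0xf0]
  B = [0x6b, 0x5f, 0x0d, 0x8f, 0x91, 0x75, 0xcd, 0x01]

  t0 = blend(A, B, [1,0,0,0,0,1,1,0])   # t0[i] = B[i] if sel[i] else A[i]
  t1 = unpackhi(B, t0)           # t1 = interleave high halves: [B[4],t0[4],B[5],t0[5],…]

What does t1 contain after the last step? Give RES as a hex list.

RES = [0x91, 0x11, 0x75, 0x75, 0xcd, 0xcd, 0x01, 0xf0]

  t0: 6b 60 25 38 11 75 cd f0
  t1: 91 11 75 75 cd cd 01 f0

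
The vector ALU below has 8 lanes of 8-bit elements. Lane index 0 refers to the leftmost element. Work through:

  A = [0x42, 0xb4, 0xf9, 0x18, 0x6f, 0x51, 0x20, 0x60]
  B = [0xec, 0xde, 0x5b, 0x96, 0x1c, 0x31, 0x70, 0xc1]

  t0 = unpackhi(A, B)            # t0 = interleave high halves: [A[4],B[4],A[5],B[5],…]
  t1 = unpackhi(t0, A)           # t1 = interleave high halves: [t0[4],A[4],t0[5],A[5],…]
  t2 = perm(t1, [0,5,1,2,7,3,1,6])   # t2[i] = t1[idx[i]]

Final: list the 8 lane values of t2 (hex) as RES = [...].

→ t0 |6f|1c|51|31|20|70|60|c1|
→ t1 |20|6f|70|51|60|20|c1|60|
→ t2 |20|20|6f|70|60|51|6f|c1|

RES = [ 0x20  0x20  0x6f  0x70  0x60  0x51  0x6f  0xc1 ]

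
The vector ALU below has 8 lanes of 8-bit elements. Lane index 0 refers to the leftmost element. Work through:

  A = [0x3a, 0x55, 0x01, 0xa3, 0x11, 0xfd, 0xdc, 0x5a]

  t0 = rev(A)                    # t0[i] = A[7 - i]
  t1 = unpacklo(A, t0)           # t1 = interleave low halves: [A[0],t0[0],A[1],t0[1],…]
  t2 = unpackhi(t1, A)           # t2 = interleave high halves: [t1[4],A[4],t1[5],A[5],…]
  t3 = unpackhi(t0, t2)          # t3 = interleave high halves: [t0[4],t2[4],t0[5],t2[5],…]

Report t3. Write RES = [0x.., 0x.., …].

t0 = [0x5a, 0xdc, 0xfd, 0x11, 0xa3, 0x01, 0x55, 0x3a]
t1 = [0x3a, 0x5a, 0x55, 0xdc, 0x01, 0xfd, 0xa3, 0x11]
t2 = [0x01, 0x11, 0xfd, 0xfd, 0xa3, 0xdc, 0x11, 0x5a]
t3 = [0xa3, 0xa3, 0x01, 0xdc, 0x55, 0x11, 0x3a, 0x5a]

RES = [0xa3, 0xa3, 0x01, 0xdc, 0x55, 0x11, 0x3a, 0x5a]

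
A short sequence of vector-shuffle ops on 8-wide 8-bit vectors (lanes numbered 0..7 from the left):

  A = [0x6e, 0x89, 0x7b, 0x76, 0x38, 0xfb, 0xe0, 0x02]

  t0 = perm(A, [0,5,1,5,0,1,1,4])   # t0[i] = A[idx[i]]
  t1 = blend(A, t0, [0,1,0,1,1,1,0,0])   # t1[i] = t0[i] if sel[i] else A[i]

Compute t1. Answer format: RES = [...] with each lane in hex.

t0 = [0x6e, 0xfb, 0x89, 0xfb, 0x6e, 0x89, 0x89, 0x38]
t1 = [0x6e, 0xfb, 0x7b, 0xfb, 0x6e, 0x89, 0xe0, 0x02]

RES = [0x6e, 0xfb, 0x7b, 0xfb, 0x6e, 0x89, 0xe0, 0x02]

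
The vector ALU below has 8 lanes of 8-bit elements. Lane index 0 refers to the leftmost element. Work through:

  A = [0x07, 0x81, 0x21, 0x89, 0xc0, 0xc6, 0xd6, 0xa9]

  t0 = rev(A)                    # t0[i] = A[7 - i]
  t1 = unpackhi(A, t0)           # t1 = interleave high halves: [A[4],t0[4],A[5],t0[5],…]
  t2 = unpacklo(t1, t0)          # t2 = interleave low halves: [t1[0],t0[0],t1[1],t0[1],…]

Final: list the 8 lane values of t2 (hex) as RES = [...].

t0 = [0xa9, 0xd6, 0xc6, 0xc0, 0x89, 0x21, 0x81, 0x07]
t1 = [0xc0, 0x89, 0xc6, 0x21, 0xd6, 0x81, 0xa9, 0x07]
t2 = [0xc0, 0xa9, 0x89, 0xd6, 0xc6, 0xc6, 0x21, 0xc0]

RES = [0xc0, 0xa9, 0x89, 0xd6, 0xc6, 0xc6, 0x21, 0xc0]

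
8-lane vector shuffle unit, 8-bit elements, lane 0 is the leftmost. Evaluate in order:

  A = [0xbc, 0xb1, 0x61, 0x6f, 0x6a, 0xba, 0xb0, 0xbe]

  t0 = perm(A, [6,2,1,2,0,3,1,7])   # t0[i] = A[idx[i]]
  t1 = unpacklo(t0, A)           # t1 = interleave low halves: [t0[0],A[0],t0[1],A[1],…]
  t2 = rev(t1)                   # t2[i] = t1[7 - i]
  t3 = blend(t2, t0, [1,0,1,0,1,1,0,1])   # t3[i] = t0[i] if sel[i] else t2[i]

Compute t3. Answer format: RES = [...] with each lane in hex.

RES = [ 0xb0  0x61  0xb1  0xb1  0xbc  0x6f  0xbc  0xbe ]

t0 = [0xb0, 0x61, 0xb1, 0x61, 0xbc, 0x6f, 0xb1, 0xbe]
t1 = [0xb0, 0xbc, 0x61, 0xb1, 0xb1, 0x61, 0x61, 0x6f]
t2 = [0x6f, 0x61, 0x61, 0xb1, 0xb1, 0x61, 0xbc, 0xb0]
t3 = [0xb0, 0x61, 0xb1, 0xb1, 0xbc, 0x6f, 0xbc, 0xbe]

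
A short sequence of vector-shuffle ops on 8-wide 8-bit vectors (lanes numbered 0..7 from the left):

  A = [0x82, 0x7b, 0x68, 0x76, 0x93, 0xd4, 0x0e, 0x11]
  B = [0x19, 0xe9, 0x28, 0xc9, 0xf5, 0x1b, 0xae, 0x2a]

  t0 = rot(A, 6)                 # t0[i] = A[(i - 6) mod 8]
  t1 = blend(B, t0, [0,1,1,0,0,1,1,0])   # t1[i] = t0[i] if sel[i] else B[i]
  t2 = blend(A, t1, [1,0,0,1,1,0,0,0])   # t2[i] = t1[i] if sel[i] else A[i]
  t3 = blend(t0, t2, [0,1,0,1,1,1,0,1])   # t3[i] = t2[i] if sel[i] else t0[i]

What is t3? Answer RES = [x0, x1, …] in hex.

RES = [0x68, 0x7b, 0x93, 0xc9, 0xf5, 0xd4, 0x82, 0x11]

  t0: 68 76 93 d4 0e 11 82 7b
  t1: 19 76 93 c9 f5 11 82 2a
  t2: 19 7b 68 c9 f5 d4 0e 11
  t3: 68 7b 93 c9 f5 d4 82 11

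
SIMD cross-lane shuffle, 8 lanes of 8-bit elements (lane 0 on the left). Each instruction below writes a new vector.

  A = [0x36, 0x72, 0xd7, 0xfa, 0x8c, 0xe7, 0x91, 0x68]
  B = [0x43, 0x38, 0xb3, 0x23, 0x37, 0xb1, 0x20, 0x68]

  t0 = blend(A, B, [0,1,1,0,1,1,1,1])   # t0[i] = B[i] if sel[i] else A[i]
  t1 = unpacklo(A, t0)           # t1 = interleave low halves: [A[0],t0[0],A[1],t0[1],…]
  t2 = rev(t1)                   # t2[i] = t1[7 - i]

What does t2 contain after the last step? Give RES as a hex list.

→ t0 |36|38|b3|fa|37|b1|20|68|
→ t1 |36|36|72|38|d7|b3|fa|fa|
→ t2 |fa|fa|b3|d7|38|72|36|36|

RES = [ 0xfa  0xfa  0xb3  0xd7  0x38  0x72  0x36  0x36 ]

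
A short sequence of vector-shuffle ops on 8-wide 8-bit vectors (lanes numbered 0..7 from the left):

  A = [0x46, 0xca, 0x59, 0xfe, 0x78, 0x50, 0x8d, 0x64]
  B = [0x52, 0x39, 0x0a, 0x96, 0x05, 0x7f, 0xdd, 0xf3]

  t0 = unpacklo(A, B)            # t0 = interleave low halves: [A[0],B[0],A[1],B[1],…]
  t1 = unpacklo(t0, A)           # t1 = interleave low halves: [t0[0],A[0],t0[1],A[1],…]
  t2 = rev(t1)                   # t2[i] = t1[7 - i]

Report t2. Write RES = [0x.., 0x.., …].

RES = [0xfe, 0x39, 0x59, 0xca, 0xca, 0x52, 0x46, 0x46]

→ t0 |46|52|ca|39|59|0a|fe|96|
→ t1 |46|46|52|ca|ca|59|39|fe|
→ t2 |fe|39|59|ca|ca|52|46|46|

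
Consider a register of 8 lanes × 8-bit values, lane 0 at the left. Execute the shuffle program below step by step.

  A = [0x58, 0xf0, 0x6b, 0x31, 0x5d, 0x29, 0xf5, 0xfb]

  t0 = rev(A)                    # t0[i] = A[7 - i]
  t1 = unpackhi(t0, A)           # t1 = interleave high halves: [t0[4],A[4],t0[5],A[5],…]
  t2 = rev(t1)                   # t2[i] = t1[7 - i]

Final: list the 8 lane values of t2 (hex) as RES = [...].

RES = [ 0xfb  0x58  0xf5  0xf0  0x29  0x6b  0x5d  0x31 ]

t0 = [0xfb, 0xf5, 0x29, 0x5d, 0x31, 0x6b, 0xf0, 0x58]
t1 = [0x31, 0x5d, 0x6b, 0x29, 0xf0, 0xf5, 0x58, 0xfb]
t2 = [0xfb, 0x58, 0xf5, 0xf0, 0x29, 0x6b, 0x5d, 0x31]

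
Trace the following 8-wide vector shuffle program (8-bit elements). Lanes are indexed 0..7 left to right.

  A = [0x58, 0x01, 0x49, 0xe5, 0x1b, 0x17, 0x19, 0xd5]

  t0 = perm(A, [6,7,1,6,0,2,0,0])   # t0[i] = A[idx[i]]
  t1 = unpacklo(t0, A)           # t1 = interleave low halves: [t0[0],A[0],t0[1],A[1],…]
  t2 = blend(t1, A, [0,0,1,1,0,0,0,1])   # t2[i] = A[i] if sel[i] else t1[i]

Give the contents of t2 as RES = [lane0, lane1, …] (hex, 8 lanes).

→ t0 |19|d5|01|19|58|49|58|58|
→ t1 |19|58|d5|01|01|49|19|e5|
→ t2 |19|58|49|e5|01|49|19|d5|

RES = [0x19, 0x58, 0x49, 0xe5, 0x01, 0x49, 0x19, 0xd5]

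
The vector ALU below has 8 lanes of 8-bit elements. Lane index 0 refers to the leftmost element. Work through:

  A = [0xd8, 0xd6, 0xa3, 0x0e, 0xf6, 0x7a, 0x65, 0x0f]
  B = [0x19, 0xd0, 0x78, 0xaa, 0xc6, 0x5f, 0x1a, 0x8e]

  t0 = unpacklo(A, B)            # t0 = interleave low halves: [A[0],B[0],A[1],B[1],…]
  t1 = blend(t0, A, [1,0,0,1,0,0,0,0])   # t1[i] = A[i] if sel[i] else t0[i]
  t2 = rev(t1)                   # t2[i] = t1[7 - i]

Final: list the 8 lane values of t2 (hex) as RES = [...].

RES = [0xaa, 0x0e, 0x78, 0xa3, 0x0e, 0xd6, 0x19, 0xd8]

t0 = [0xd8, 0x19, 0xd6, 0xd0, 0xa3, 0x78, 0x0e, 0xaa]
t1 = [0xd8, 0x19, 0xd6, 0x0e, 0xa3, 0x78, 0x0e, 0xaa]
t2 = [0xaa, 0x0e, 0x78, 0xa3, 0x0e, 0xd6, 0x19, 0xd8]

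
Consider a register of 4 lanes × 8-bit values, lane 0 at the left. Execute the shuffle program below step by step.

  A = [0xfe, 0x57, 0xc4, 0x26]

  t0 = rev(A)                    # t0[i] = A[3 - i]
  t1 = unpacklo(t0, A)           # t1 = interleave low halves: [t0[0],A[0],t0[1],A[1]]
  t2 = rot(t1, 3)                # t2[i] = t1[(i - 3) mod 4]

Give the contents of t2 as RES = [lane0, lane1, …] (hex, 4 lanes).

RES = [ 0xfe  0xc4  0x57  0x26 ]

  t0: 26 c4 57 fe
  t1: 26 fe c4 57
  t2: fe c4 57 26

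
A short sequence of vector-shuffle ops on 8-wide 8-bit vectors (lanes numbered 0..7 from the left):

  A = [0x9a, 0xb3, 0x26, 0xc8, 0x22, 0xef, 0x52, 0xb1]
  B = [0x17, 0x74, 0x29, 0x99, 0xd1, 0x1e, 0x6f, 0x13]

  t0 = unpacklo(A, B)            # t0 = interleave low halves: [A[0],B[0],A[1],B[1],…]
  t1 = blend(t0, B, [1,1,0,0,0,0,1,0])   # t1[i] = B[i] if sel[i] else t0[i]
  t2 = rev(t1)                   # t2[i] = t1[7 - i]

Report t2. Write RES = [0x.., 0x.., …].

RES = [ 0x99  0x6f  0x29  0x26  0x74  0xb3  0x74  0x17 ]

t0 = [0x9a, 0x17, 0xb3, 0x74, 0x26, 0x29, 0xc8, 0x99]
t1 = [0x17, 0x74, 0xb3, 0x74, 0x26, 0x29, 0x6f, 0x99]
t2 = [0x99, 0x6f, 0x29, 0x26, 0x74, 0xb3, 0x74, 0x17]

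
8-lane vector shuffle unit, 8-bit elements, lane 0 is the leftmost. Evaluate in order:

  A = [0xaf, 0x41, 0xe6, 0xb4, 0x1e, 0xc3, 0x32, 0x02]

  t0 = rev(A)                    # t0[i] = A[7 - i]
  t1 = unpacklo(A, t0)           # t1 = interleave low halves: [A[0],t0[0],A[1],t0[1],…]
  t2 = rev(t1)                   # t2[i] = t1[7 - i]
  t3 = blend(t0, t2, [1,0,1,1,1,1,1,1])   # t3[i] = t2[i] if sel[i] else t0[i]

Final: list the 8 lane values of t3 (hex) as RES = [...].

→ t0 |02|32|c3|1e|b4|e6|41|af|
→ t1 |af|02|41|32|e6|c3|b4|1e|
→ t2 |1e|b4|c3|e6|32|41|02|af|
→ t3 |1e|32|c3|e6|32|41|02|af|

RES = [ 0x1e  0x32  0xc3  0xe6  0x32  0x41  0x02  0xaf ]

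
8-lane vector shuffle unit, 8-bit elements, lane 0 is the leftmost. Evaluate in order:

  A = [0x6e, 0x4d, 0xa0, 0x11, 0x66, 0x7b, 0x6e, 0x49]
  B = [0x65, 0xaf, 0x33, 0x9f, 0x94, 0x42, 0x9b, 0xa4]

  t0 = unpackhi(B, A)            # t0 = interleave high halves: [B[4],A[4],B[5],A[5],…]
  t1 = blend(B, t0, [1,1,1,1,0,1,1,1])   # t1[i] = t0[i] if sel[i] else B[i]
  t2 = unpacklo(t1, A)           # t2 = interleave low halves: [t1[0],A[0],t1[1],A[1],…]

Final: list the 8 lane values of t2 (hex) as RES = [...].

RES = [ 0x94  0x6e  0x66  0x4d  0x42  0xa0  0x7b  0x11 ]

→ t0 |94|66|42|7b|9b|6e|a4|49|
→ t1 |94|66|42|7b|94|6e|a4|49|
→ t2 |94|6e|66|4d|42|a0|7b|11|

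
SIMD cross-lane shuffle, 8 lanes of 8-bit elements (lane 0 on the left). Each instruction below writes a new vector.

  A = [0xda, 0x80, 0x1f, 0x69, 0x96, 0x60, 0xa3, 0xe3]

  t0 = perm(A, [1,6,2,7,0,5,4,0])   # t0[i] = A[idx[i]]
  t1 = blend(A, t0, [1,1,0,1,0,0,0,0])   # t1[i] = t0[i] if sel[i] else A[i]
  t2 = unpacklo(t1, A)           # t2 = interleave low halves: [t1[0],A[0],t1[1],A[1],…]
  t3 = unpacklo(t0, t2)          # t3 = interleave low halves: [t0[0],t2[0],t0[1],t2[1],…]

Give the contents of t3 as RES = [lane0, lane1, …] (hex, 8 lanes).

t0 = [0x80, 0xa3, 0x1f, 0xe3, 0xda, 0x60, 0x96, 0xda]
t1 = [0x80, 0xa3, 0x1f, 0xe3, 0x96, 0x60, 0xa3, 0xe3]
t2 = [0x80, 0xda, 0xa3, 0x80, 0x1f, 0x1f, 0xe3, 0x69]
t3 = [0x80, 0x80, 0xa3, 0xda, 0x1f, 0xa3, 0xe3, 0x80]

RES = [0x80, 0x80, 0xa3, 0xda, 0x1f, 0xa3, 0xe3, 0x80]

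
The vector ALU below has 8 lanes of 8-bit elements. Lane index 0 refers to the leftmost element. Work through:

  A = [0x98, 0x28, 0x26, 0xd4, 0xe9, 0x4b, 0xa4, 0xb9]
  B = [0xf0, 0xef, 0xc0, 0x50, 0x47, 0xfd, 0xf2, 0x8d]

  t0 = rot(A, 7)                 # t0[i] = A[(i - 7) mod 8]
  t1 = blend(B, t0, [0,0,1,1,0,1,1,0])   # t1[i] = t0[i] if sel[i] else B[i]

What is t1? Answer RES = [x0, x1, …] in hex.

  t0: 28 26 d4 e9 4b a4 b9 98
  t1: f0 ef d4 e9 47 a4 b9 8d

RES = [0xf0, 0xef, 0xd4, 0xe9, 0x47, 0xa4, 0xb9, 0x8d]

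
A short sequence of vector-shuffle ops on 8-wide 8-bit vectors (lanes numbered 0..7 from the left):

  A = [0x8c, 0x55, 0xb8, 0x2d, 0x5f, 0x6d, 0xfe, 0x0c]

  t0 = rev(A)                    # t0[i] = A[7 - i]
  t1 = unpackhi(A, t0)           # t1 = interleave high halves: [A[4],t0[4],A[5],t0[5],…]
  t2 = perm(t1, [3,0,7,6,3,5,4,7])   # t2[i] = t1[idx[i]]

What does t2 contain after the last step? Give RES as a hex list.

RES = [0xb8, 0x5f, 0x8c, 0x0c, 0xb8, 0x55, 0xfe, 0x8c]

t0 = [0x0c, 0xfe, 0x6d, 0x5f, 0x2d, 0xb8, 0x55, 0x8c]
t1 = [0x5f, 0x2d, 0x6d, 0xb8, 0xfe, 0x55, 0x0c, 0x8c]
t2 = [0xb8, 0x5f, 0x8c, 0x0c, 0xb8, 0x55, 0xfe, 0x8c]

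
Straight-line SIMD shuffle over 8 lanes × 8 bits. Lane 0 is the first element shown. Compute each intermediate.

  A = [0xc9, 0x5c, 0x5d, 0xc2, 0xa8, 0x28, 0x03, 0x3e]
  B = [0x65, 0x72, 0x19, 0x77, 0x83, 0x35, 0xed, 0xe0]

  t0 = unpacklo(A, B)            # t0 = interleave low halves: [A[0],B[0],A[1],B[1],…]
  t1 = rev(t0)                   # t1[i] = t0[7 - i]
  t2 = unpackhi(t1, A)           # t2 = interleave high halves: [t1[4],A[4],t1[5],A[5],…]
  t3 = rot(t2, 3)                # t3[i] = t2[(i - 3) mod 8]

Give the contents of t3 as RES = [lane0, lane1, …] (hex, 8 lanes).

RES = [0x03, 0xc9, 0x3e, 0x72, 0xa8, 0x5c, 0x28, 0x65]

t0 = [0xc9, 0x65, 0x5c, 0x72, 0x5d, 0x19, 0xc2, 0x77]
t1 = [0x77, 0xc2, 0x19, 0x5d, 0x72, 0x5c, 0x65, 0xc9]
t2 = [0x72, 0xa8, 0x5c, 0x28, 0x65, 0x03, 0xc9, 0x3e]
t3 = [0x03, 0xc9, 0x3e, 0x72, 0xa8, 0x5c, 0x28, 0x65]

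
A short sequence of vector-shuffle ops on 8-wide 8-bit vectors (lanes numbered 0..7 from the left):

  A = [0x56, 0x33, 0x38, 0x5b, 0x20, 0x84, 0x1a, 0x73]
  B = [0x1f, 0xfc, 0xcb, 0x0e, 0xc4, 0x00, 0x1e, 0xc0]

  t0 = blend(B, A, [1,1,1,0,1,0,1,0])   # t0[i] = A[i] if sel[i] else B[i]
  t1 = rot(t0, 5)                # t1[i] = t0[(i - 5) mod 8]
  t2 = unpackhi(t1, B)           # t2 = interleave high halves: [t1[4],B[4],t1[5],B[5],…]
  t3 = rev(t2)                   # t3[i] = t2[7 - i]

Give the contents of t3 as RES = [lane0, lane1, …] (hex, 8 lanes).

→ t0 |56|33|38|0e|20|00|1a|c0|
→ t1 |0e|20|00|1a|c0|56|33|38|
→ t2 |c0|c4|56|00|33|1e|38|c0|
→ t3 |c0|38|1e|33|00|56|c4|c0|

RES = [ 0xc0  0x38  0x1e  0x33  0x00  0x56  0xc4  0xc0 ]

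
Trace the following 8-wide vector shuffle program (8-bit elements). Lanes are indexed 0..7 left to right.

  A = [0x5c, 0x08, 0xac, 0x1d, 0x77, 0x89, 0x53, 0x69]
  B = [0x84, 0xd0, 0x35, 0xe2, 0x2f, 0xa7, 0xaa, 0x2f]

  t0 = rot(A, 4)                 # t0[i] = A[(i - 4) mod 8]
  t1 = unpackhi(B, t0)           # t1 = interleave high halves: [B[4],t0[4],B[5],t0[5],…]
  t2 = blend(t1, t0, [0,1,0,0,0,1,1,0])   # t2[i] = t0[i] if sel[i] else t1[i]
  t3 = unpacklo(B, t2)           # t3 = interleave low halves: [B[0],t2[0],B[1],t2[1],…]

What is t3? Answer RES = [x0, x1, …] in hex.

RES = [0x84, 0x2f, 0xd0, 0x89, 0x35, 0xa7, 0xe2, 0x08]

→ t0 |77|89|53|69|5c|08|ac|1d|
→ t1 |2f|5c|a7|08|aa|ac|2f|1d|
→ t2 |2f|89|a7|08|aa|08|ac|1d|
→ t3 |84|2f|d0|89|35|a7|e2|08|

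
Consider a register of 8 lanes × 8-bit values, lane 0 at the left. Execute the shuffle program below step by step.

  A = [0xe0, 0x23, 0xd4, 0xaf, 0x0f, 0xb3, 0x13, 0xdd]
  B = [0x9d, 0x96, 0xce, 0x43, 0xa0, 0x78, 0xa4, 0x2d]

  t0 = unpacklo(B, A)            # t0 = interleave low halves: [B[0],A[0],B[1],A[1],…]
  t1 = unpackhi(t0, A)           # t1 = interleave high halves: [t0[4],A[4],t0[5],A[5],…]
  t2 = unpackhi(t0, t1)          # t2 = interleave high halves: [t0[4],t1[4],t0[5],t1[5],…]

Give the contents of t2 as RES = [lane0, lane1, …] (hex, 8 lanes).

RES = [ 0xce  0x43  0xd4  0x13  0x43  0xaf  0xaf  0xdd ]

  t0: 9d e0 96 23 ce d4 43 af
  t1: ce 0f d4 b3 43 13 af dd
  t2: ce 43 d4 13 43 af af dd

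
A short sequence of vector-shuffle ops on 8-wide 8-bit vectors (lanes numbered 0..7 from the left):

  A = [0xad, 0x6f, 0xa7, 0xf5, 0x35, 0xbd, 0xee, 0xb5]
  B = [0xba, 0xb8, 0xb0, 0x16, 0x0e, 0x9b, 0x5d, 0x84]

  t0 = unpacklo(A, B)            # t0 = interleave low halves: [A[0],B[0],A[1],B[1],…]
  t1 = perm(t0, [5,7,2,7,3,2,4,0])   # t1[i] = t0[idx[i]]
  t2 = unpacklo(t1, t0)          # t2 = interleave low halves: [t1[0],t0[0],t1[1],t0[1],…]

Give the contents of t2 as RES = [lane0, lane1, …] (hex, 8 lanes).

→ t0 |ad|ba|6f|b8|a7|b0|f5|16|
→ t1 |b0|16|6f|16|b8|6f|a7|ad|
→ t2 |b0|ad|16|ba|6f|6f|16|b8|

RES = [0xb0, 0xad, 0x16, 0xba, 0x6f, 0x6f, 0x16, 0xb8]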